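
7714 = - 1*( - 7714 ) 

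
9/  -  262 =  - 1 + 253/262 = - 0.03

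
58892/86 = 684 + 34/43= 684.79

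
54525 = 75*727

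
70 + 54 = 124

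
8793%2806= 375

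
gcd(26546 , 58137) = 1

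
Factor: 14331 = 3^1*17^1 * 281^1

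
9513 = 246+9267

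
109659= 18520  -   - 91139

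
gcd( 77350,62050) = 850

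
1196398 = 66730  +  1129668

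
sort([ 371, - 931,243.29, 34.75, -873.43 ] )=[- 931,  -  873.43,  34.75,243.29,371] 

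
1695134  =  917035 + 778099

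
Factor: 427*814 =2^1*7^1 * 11^1*37^1* 61^1 = 347578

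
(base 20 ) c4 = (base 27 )91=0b11110100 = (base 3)100001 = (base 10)244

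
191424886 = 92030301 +99394585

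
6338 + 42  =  6380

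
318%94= 36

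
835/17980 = 167/3596=0.05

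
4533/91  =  49 + 74/91  =  49.81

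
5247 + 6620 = 11867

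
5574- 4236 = 1338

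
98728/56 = 1763 = 1763.00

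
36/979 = 36/979  =  0.04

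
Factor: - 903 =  - 3^1*7^1*43^1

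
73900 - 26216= 47684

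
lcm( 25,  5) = 25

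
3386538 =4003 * 846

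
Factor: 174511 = 47^2*79^1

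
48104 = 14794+33310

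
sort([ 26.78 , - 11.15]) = [-11.15, 26.78 ]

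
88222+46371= 134593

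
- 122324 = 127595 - 249919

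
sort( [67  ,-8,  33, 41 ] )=[ - 8, 33,41,  67 ] 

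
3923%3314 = 609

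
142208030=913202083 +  - 770994053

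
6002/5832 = 1 + 85/2916 = 1.03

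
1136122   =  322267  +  813855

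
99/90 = 1 + 1/10= 1.10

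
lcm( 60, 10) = 60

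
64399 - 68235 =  - 3836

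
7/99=7/99 = 0.07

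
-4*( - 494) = 1976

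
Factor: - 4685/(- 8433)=5/9  =  3^( - 2)*5^1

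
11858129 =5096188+6761941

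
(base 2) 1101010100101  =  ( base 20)h11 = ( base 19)IH0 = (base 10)6821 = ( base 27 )99h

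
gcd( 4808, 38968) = 8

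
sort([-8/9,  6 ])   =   [- 8/9, 6]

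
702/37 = 18 + 36/37=18.97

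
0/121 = 0 = 0.00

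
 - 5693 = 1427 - 7120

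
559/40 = 13+39/40 =13.97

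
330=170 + 160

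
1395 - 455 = 940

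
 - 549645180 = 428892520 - 978537700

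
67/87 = 67/87=0.77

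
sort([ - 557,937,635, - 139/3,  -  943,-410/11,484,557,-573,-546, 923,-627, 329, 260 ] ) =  [ - 943,-627,-573, - 557,-546, - 139/3, - 410/11, 260,329,484,557,635, 923, 937]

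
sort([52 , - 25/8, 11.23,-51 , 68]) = [ - 51, - 25/8 , 11.23,52, 68 ] 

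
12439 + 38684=51123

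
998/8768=499/4384  =  0.11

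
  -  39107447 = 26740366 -65847813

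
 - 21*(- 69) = 1449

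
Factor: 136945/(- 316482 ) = - 2^( - 1 ) * 3^( - 1 )*5^1*61^1*449^1*52747^( - 1)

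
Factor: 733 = 733^1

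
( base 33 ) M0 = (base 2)1011010110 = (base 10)726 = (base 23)18d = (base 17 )28C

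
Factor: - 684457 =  - 23^1*29759^1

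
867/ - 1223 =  - 1 + 356/1223 =- 0.71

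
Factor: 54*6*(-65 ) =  - 2^2*3^4  *  5^1*13^1 = - 21060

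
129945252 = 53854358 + 76090894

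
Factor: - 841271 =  - 23^1*79^1*463^1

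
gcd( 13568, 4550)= 2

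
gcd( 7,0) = 7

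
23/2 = 23/2 =11.50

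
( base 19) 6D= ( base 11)106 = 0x7F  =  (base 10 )127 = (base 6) 331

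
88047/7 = 88047/7=12578.14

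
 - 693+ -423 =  - 1116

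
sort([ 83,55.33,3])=[ 3,55.33, 83]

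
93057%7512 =2913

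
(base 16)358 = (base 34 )p6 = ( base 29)10F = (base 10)856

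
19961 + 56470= 76431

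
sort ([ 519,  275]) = [275, 519]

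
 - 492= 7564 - 8056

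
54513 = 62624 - 8111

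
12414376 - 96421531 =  - 84007155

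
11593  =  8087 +3506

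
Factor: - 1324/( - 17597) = 2^2*331^1*17597^ ( - 1)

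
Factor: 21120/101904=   40/193 = 2^3*5^1*193^ ( - 1 ) 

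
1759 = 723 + 1036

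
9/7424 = 9/7424 = 0.00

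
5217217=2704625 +2512592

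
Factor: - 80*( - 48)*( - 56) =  - 2^11*3^1*5^1*7^1  =  -  215040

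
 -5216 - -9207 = 3991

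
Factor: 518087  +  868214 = 7^1*198043^1= 1386301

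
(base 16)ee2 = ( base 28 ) 4o2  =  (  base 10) 3810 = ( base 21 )8d9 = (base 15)11E0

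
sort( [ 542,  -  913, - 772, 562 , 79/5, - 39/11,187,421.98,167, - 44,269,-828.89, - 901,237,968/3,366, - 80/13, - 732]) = [ -913, - 901,-828.89, - 772, - 732, - 44, - 80/13, - 39/11, 79/5,167 , 187,237,  269, 968/3,366,421.98,542,562 ]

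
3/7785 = 1/2595 = 0.00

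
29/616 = 29/616 = 0.05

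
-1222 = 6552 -7774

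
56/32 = 1 + 3/4 = 1.75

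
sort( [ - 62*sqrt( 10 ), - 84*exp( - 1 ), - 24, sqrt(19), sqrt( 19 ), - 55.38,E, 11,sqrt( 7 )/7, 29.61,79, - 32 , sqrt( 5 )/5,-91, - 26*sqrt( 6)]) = [ - 62*sqrt(10) , - 91, - 26*sqrt( 6) , - 55.38 ,- 32,-84 * exp( - 1 ), - 24, sqrt ( 7) /7,sqrt( 5) /5, E, sqrt( 19 ), sqrt ( 19 ),11, 29.61, 79]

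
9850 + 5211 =15061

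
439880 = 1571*280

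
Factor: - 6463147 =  - 103^1 * 131^1*479^1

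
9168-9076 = 92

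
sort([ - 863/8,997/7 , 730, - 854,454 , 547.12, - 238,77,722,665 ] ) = [ - 854, - 238,  -  863/8, 77,997/7,454,547.12,665,722,730 ]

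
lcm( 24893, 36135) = 1120185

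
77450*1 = 77450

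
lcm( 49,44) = 2156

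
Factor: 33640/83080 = 841/2077 = 29^2*31^ (  -  1)*67^( - 1)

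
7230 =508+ 6722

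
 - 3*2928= - 8784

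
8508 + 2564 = 11072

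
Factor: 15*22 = 2^1*3^1*5^1*11^1 = 330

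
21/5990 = 21/5990 = 0.00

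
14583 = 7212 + 7371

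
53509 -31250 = 22259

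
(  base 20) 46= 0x56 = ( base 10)86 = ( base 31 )2o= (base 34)2I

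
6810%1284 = 390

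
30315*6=181890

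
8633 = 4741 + 3892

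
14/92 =7/46  =  0.15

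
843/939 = 281/313 =0.90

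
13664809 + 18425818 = 32090627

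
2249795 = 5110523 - 2860728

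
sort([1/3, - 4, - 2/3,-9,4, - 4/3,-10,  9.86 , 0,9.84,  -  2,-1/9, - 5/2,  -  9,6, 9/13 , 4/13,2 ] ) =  [ - 10, - 9, - 9,-4, - 5/2,-2,-4/3,-2/3, - 1/9,0,4/13,  1/3,  9/13,2,  4,6,9.84, 9.86 ] 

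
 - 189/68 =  - 189/68=- 2.78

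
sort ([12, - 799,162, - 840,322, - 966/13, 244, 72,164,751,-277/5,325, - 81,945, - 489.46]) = [ - 840,  -  799, - 489.46, - 81, - 966/13, - 277/5,  12,72 , 162,  164,244, 322 , 325,751,945]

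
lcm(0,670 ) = 0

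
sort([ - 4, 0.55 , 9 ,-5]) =[ - 5, - 4,0.55,9] 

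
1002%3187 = 1002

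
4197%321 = 24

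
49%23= 3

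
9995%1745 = 1270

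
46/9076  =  23/4538 = 0.01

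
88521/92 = 88521/92 = 962.18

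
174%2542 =174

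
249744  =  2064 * 121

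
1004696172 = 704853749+299842423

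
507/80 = 6+ 27/80 = 6.34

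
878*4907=4308346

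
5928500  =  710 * 8350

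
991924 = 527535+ 464389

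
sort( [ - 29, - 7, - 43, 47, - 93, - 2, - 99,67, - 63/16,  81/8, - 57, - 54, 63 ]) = [ - 99,  -  93, - 57,-54, - 43, - 29, - 7, - 63/16, - 2, 81/8, 47,63,67]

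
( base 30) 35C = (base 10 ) 2862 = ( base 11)2172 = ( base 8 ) 5456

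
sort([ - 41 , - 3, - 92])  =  [-92, - 41, - 3 ] 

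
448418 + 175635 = 624053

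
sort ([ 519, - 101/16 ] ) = [ - 101/16, 519 ]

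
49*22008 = 1078392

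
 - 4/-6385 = 4/6385 = 0.00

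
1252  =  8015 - 6763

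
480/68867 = 480/68867 = 0.01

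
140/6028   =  35/1507 = 0.02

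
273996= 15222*18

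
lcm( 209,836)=836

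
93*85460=7947780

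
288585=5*57717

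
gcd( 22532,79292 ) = 172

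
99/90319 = 99/90319 = 0.00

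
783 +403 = 1186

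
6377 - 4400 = 1977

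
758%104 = 30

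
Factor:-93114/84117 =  - 2^1*3^1*7^1*11^ ( - 1)*739^1*2549^( - 1)  =  - 31038/28039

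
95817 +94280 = 190097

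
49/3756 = 49/3756 = 0.01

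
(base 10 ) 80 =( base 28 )2o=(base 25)35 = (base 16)50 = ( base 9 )88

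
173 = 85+88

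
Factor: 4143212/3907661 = 2^2*31^1*33413^1* 3907661^ ( - 1)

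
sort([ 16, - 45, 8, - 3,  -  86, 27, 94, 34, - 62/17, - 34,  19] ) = [-86, - 45, - 34 ,-62/17 , - 3, 8,16, 19 , 27, 34,94 ]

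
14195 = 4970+9225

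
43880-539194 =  - 495314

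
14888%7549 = 7339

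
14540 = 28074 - 13534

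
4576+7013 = 11589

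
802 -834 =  - 32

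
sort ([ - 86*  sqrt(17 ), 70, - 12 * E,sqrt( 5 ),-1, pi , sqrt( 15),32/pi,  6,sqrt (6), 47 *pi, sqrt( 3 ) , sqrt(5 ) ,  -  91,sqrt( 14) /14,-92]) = [- 86*sqrt(17),  -  92,- 91, - 12*E, - 1 , sqrt( 14 )/14,  sqrt( 3 ),sqrt( 5) , sqrt(5), sqrt( 6), pi,  sqrt( 15),6 , 32/pi, 70,47*pi] 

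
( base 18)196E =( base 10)8870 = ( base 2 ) 10001010100110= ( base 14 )3338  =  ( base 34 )7MU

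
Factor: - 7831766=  - 2^1 * 151^1*25933^1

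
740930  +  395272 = 1136202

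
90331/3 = 90331/3 = 30110.33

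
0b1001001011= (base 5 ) 4322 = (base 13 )362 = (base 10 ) 587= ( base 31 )IT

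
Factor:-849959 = -11^1*77269^1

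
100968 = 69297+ 31671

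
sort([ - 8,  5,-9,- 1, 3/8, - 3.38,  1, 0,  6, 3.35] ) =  [ - 9,-8, - 3.38,-1 , 0,3/8,1, 3.35, 5,  6]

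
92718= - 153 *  (-606 ) 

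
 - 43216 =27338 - 70554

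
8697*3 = 26091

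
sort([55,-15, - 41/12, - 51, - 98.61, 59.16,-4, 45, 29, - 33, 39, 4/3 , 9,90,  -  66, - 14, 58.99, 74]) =[ - 98.61, - 66 ,-51,-33, - 15, - 14, - 4  ,-41/12,4/3, 9, 29, 39, 45, 55, 58.99, 59.16, 74,  90]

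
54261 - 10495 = 43766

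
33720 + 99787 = 133507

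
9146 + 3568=12714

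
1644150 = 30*54805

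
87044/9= 9671+5/9 = 9671.56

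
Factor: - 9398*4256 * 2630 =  - 2^7 *5^1 * 7^1 * 19^1 * 37^1*127^1*263^1 = - 105194445440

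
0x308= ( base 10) 776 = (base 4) 30020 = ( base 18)272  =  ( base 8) 1410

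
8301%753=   18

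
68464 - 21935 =46529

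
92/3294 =46/1647= 0.03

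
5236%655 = 651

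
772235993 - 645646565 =126589428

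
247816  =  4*61954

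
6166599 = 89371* 69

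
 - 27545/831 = -27545/831 = - 33.15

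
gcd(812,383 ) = 1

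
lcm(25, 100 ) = 100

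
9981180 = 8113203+1867977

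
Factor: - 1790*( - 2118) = 2^2*3^1 * 5^1*179^1*353^1 = 3791220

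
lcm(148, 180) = 6660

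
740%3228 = 740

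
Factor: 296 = 2^3*37^1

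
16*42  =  672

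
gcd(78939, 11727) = 9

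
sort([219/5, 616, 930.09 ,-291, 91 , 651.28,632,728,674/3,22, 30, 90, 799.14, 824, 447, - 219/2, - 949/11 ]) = [ - 291 , - 219/2, - 949/11,22,30,219/5,  90 , 91,674/3, 447,616,  632 , 651.28,728, 799.14, 824, 930.09]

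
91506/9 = 10167+1/3  =  10167.33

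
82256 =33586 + 48670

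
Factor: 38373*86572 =2^2*3^1*23^1*941^1 *12791^1 = 3322027356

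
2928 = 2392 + 536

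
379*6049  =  2292571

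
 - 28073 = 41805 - 69878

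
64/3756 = 16/939  =  0.02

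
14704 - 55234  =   - 40530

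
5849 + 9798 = 15647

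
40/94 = 20/47 = 0.43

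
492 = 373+119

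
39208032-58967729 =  - 19759697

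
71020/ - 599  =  -71020/599 = - 118.56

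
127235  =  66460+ 60775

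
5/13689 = 5/13689 = 0.00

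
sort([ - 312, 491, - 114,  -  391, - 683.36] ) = [ - 683.36, - 391, - 312, - 114, 491]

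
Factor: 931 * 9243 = 3^2*  7^2*13^1 * 19^1*79^1 = 8605233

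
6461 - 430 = 6031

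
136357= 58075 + 78282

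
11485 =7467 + 4018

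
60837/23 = 2645 + 2/23 =2645.09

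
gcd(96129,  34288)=1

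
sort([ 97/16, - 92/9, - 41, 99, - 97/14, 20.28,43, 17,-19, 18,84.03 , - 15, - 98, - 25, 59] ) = [ - 98 , - 41, - 25,  -  19,-15,-92/9, - 97/14, 97/16,  17,18, 20.28,43, 59, 84.03,  99 ]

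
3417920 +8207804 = 11625724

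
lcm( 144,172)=6192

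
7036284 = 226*31134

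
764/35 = 764/35 = 21.83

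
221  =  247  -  26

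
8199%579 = 93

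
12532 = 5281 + 7251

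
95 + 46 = 141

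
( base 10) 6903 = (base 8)15367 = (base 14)2731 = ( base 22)e5h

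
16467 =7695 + 8772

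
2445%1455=990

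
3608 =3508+100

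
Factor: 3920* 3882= 15217440 =2^5*3^1 * 5^1 *7^2 * 647^1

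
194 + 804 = 998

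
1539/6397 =1539/6397=0.24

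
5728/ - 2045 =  - 3 + 407/2045 =- 2.80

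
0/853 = 0 = 0.00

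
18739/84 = 223 + 1/12 = 223.08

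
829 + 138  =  967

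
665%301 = 63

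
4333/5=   866 + 3/5=866.60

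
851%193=79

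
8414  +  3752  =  12166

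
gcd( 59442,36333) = 3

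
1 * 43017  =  43017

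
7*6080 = 42560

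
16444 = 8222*2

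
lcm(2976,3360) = 104160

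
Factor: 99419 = 37^1*2687^1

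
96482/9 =10720 + 2/9 = 10720.22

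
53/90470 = 53/90470 = 0.00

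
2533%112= 69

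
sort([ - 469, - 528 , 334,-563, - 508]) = [ - 563, - 528 ,- 508,  -  469,334]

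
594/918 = 11/17 = 0.65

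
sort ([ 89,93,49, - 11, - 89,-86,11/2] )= [ - 89, - 86, -11,11/2, 49,89, 93]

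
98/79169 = 98/79169 = 0.00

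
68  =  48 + 20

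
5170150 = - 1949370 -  - 7119520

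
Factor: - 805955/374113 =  - 5^1*61^( - 1) * 359^1 * 449^1*6133^( - 1)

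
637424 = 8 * 79678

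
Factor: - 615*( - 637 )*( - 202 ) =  - 79134510 =- 2^1*3^1*5^1*7^2*13^1*41^1*101^1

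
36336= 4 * 9084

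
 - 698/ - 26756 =349/13378 = 0.03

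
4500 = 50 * 90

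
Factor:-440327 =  -281^1*1567^1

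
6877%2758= 1361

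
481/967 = 481/967 = 0.50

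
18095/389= 18095/389 = 46.52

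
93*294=27342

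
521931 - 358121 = 163810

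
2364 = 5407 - 3043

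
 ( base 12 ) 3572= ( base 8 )13546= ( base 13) 295a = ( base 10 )5990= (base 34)566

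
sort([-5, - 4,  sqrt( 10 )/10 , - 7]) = [  -  7, - 5, - 4, sqrt( 10) /10] 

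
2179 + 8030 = 10209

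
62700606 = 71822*873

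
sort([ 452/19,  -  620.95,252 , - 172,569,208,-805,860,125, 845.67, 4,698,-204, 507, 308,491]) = [-805 ,-620.95, - 204,  -  172, 4, 452/19, 125,208,252, 308,491, 507,569,698, 845.67, 860]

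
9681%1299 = 588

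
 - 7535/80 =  - 1507/16 = - 94.19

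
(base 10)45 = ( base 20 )25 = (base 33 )1c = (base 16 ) 2D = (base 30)1F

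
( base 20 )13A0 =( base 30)ADA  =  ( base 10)9400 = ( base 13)4381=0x24B8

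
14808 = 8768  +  6040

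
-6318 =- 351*18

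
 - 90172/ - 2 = 45086/1 = 45086.00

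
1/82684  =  1/82684 = 0.00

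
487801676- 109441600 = 378360076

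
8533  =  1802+6731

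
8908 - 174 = 8734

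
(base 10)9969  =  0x26F1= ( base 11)7543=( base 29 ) bom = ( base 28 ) CK1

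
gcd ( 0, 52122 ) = 52122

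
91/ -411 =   -  1 + 320/411 = -0.22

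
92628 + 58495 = 151123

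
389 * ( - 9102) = -3540678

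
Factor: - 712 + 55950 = 55238 = 2^1 * 71^1*389^1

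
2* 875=1750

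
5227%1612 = 391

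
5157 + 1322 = 6479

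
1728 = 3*576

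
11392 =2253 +9139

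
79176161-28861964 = 50314197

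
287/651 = 41/93 = 0.44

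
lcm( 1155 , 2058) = 113190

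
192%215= 192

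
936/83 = 936/83 =11.28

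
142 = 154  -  12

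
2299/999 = 2299/999=2.30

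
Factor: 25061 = 19^1*1319^1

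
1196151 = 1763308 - 567157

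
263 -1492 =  - 1229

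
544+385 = 929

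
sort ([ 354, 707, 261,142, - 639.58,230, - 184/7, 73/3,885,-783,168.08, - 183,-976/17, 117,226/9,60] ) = [ - 783, - 639.58, - 183,- 976/17, - 184/7, 73/3,226/9, 60,117, 142 , 168.08 , 230 , 261,354,707, 885]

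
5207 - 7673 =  - 2466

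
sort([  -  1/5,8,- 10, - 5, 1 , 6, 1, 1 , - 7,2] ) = [-10, - 7 , - 5,  -  1/5, 1,1,1 , 2 , 6, 8]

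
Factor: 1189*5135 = 6105515 = 5^1* 13^1*29^1*41^1*79^1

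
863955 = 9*95995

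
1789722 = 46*38907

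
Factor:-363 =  - 3^1*11^2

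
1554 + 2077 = 3631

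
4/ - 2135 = - 1 + 2131/2135=-0.00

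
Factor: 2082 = 2^1*3^1*347^1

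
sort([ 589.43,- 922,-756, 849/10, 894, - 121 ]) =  [-922,  -  756,-121, 849/10 , 589.43,894 ] 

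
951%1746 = 951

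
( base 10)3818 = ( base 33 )3gn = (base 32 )3na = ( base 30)478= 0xEEA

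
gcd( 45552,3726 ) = 6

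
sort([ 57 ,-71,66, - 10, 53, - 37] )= [-71,-37,-10, 53 , 57,  66] 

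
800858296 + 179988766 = 980847062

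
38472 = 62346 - 23874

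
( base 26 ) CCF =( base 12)4A73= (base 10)8439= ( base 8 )20367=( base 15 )2779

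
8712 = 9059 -347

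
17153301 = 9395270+7758031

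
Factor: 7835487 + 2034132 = 3^1 *101^1*  32573^1=9869619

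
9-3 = 6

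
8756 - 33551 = - 24795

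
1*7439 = 7439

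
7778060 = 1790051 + 5988009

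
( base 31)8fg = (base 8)17751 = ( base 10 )8169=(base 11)6157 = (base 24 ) e49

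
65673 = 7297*9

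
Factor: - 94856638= - 2^1*73^1*449^1 *1447^1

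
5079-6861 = -1782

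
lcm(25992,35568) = 675792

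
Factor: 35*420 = 14700 = 2^2*3^1*5^2*7^2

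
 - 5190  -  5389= - 10579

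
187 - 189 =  - 2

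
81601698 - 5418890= 76182808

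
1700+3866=5566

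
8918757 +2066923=10985680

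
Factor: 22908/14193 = 2^2 * 3^( - 1)*19^ ( - 1)*23^1 = 92/57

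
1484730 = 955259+529471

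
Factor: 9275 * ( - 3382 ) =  - 31368050 = - 2^1*5^2 * 7^1 *19^1 * 53^1*89^1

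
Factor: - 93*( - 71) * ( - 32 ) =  - 2^5 * 3^1* 31^1*71^1 = - 211296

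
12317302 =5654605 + 6662697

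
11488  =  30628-19140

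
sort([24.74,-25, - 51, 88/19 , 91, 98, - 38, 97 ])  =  [ - 51 , - 38, - 25,88/19,24.74, 91, 97, 98] 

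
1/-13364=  - 1/13364 = - 0.00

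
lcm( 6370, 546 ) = 19110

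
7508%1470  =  158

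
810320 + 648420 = 1458740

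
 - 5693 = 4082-9775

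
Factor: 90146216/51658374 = 45073108/25829187 = 2^2*3^( - 1)*53^1 * 107^1*1987^1*8609729^ (  -  1 )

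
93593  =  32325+61268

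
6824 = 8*853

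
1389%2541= 1389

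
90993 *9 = 818937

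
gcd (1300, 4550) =650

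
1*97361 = 97361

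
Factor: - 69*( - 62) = 4278 = 2^1*3^1*23^1 * 31^1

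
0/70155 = 0 = 0.00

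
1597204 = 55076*29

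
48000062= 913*52574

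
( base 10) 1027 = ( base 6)4431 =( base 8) 2003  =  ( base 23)1LF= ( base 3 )1102001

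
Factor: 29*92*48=2^6*3^1*23^1*29^1= 128064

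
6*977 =5862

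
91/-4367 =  - 1  +  4276/4367 = - 0.02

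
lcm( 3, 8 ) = 24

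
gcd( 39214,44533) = 1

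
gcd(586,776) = 2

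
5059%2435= 189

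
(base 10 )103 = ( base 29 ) 3g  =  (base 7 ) 205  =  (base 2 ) 1100111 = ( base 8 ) 147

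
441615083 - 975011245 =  - 533396162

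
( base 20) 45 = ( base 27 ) 34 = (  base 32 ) 2l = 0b1010101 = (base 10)85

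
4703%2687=2016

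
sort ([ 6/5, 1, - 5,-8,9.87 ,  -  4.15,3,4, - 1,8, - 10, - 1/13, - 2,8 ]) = [ - 10,-8,-5, - 4.15,-2,-1, - 1/13,1,  6/5,3,4,8, 8,9.87]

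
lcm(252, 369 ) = 10332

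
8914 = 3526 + 5388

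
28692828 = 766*37458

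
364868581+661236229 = 1026104810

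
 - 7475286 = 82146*( - 91) 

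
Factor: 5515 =5^1 * 1103^1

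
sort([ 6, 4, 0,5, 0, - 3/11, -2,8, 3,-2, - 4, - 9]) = [ - 9,  -  4, - 2,-2, - 3/11,0 , 0,3, 4,5,6,8] 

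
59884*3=179652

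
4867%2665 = 2202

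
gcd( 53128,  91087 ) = 1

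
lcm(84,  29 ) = 2436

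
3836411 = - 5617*( -683)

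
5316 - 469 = 4847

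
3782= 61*62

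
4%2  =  0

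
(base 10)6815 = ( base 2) 1101010011111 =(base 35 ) 5jp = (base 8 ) 15237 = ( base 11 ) 5136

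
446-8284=-7838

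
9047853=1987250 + 7060603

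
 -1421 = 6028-7449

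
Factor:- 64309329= -3^3  *  7^1 * 340261^1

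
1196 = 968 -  -228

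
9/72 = 1/8=0.12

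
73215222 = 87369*838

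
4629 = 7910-3281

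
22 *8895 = 195690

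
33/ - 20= - 33/20 = - 1.65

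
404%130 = 14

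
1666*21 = 34986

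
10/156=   5/78 = 0.06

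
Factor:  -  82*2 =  - 2^2*41^1 = - 164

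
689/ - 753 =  - 1 + 64/753 = - 0.92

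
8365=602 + 7763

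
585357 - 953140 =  - 367783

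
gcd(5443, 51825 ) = 1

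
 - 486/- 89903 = 486/89903 = 0.01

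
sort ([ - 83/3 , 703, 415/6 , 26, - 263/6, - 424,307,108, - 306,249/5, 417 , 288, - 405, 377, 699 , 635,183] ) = [ - 424,  -  405, - 306, - 263/6, - 83/3,  26, 249/5,415/6,108, 183,  288 , 307,377,417,635,699,  703] 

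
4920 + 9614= 14534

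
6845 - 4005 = 2840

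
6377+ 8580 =14957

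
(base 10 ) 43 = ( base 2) 101011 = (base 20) 23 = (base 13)34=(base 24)1j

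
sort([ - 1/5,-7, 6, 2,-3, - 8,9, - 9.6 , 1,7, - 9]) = [ - 9.6, - 9, - 8, - 7, - 3 ,-1/5,1,  2,6,7,9 ]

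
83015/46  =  1804+31/46 = 1804.67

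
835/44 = 18+43/44 = 18.98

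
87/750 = 29/250 = 0.12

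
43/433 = 43/433 = 0.10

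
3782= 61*62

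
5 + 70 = 75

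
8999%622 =291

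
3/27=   1/9 = 0.11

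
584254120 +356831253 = 941085373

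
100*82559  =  8255900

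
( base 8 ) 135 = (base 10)93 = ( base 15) 63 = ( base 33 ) 2R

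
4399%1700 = 999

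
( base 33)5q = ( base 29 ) 6H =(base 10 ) 191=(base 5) 1231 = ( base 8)277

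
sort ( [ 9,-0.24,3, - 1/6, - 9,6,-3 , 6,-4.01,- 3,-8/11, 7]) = [ - 9,- 4.01,  -  3 , - 3 , - 8/11 ,-0.24,-1/6,  3, 6 , 6,7, 9]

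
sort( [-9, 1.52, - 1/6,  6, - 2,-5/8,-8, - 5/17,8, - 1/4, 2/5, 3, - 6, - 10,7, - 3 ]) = [ - 10,-9,  -  8, - 6, - 3, - 2 , - 5/8, - 5/17,-1/4,  -  1/6, 2/5, 1.52,3 , 6,7,8 ]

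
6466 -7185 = -719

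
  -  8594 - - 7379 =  - 1215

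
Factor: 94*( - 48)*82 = -369984 = - 2^6*3^1*41^1*47^1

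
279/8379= 31/931 = 0.03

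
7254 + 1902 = 9156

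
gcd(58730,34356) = 14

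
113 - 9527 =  - 9414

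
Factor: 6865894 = 2^1*7^1*490421^1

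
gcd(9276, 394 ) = 2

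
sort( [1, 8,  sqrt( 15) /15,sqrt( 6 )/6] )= [sqrt(15) /15,sqrt( 6 ) /6,1,8 ]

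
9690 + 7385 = 17075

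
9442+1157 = 10599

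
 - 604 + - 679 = - 1283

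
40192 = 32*1256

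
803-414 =389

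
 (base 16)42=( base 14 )4A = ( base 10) 66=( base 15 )46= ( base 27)2C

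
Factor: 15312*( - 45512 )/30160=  - 2^3*3^1*5^( - 1)*11^1*13^ ( - 1 )*5689^1 = - 1501896/65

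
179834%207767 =179834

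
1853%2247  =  1853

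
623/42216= 623/42216 = 0.01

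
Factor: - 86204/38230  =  -2^1*5^(-1)*23^1*937^1 * 3823^(  -  1) = - 43102/19115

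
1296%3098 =1296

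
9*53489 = 481401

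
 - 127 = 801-928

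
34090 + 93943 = 128033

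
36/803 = 36/803= 0.04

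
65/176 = 65/176 =0.37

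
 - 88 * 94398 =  - 8307024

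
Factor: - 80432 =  - 2^4*11^1*457^1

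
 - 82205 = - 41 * 2005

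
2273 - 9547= - 7274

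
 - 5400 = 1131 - 6531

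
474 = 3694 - 3220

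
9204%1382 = 912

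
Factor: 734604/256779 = 884/309 = 2^2 * 3^(-1)*13^1*17^1*103^( - 1)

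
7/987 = 1/141 = 0.01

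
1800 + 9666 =11466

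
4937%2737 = 2200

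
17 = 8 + 9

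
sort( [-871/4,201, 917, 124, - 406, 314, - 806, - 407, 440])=[ - 806, - 407, - 406, - 871/4, 124,201,314, 440,917 ] 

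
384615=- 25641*(  -  15) 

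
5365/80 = 67  +  1/16 = 67.06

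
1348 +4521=5869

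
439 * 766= 336274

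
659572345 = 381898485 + 277673860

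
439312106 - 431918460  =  7393646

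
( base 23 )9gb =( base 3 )21001101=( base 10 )5140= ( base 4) 1100110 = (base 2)1010000010100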